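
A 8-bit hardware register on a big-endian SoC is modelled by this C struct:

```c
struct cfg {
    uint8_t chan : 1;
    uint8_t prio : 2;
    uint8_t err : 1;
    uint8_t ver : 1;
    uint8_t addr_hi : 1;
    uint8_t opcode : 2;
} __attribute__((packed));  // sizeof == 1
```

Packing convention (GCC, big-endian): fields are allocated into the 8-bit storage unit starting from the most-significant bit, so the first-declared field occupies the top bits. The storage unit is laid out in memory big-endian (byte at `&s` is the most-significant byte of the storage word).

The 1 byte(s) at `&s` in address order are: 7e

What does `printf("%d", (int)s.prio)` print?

3

[0]=0x7e (big-endian) → word 0x7e
chan:1 @ bit 7 → (0x7e>>7)&0x1 = 0x0
prio:2 @ bit 5 → (0x7e>>5)&0x3 = 0x3  ←
err:1 @ bit 4 → (0x7e>>4)&0x1 = 0x1
ver:1 @ bit 3 → (0x7e>>3)&0x1 = 0x1
addr_hi:1 @ bit 2 → (0x7e>>2)&0x1 = 0x1
opcode:2 @ bit 0 → (0x7e>>0)&0x3 = 0x2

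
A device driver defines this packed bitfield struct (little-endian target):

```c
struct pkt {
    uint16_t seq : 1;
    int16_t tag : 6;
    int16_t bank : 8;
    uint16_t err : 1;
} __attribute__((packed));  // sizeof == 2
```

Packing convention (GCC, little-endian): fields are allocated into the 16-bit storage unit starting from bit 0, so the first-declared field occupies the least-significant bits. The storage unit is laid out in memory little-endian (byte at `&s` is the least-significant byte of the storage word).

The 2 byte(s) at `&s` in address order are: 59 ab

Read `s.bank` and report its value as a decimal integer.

[0]=0x59 [1]=0xab (little-endian) → word 0xab59
seq [0+:1] = (word>>0) & 0x1 = 1
tag [1+:6] = (word>>1) & 0x3f = 44
bank [7+:8] = (word>>7) & 0xff = 86  ←
err [15+:1] = (word>>15) & 0x1 = 1
bank signed 8b, MSB=0: value = 86

86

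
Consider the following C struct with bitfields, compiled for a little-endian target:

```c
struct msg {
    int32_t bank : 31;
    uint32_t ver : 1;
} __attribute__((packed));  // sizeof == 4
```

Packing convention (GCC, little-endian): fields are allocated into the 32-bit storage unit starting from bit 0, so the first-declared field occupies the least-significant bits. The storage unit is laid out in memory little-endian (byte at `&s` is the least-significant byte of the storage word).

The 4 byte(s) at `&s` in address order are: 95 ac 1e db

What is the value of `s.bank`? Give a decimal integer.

[0]=0x95 [1]=0xac [2]=0x1e [3]=0xdb (little-endian) → word 0xdb1eac95
bank:31 @ bit 0 → (0xdb1eac95>>0)&0x7fffffff = 0x5b1eac95  ←
ver:1 @ bit 31 → (0xdb1eac95>>31)&0x1 = 0x1
bank signed 31b, MSB=1: 1528736917 - 2147483648 = -618746731

-618746731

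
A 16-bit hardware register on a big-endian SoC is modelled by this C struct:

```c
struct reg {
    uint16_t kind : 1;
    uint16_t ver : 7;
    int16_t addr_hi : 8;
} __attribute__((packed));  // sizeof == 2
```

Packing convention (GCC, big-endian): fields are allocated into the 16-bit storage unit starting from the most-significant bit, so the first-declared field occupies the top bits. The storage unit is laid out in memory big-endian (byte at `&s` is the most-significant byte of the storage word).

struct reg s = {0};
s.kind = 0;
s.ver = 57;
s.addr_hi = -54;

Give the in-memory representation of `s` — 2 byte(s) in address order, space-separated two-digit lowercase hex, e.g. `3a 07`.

kind (1b) val=0 bits=0x0 at bit 15: 0x0000
ver (7b) val=57 bits=0x39 at bit 8: 0x3900
addr_hi (8b) val=-54 bits=0xca at bit 0: 0x39ca
word = 0x39ca → big-endian bytes:
  [0]=0x39  [1]=0xca

39 ca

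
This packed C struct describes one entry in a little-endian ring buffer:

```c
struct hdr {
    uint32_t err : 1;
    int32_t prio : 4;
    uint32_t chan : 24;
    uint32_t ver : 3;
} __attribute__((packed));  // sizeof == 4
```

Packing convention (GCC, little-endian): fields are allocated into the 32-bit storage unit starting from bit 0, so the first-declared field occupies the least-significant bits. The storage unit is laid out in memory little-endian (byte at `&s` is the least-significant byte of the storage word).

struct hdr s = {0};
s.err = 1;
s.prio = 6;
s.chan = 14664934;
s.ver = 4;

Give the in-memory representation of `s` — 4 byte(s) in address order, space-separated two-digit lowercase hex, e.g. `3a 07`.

cd 9c f8 9b

[0+:1] err=1 & 0x1 = 0x1; word=0x00000001
[1+:4] prio=6 & 0xf = 0x6; word=0x0000000d
[5+:24] chan=14664934 & 0xffffff = 0xdfc4e6; word=0x1bf89ccd
[29+:3] ver=4 & 0x7 = 0x4; word=0x9bf89ccd
word = 0x9bf89ccd → little-endian bytes:
  [0]=0xcd  [1]=0x9c  [2]=0xf8  [3]=0x9b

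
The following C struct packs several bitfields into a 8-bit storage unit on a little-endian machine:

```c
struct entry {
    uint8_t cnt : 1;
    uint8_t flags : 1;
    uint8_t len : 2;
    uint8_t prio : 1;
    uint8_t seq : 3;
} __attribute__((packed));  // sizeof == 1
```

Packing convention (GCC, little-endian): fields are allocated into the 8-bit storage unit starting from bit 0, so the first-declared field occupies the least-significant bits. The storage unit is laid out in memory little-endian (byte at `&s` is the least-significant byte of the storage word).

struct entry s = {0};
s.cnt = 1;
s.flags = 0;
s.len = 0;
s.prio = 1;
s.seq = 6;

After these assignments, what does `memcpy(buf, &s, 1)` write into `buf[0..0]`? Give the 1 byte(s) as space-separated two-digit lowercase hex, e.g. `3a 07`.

cnt (1b) val=1 bits=0x1 at bit 0: 0x01
flags (1b) val=0 bits=0x0 at bit 1: 0x01
len (2b) val=0 bits=0x0 at bit 2: 0x01
prio (1b) val=1 bits=0x1 at bit 4: 0x11
seq (3b) val=6 bits=0x6 at bit 5: 0xd1
word = 0xd1 → little-endian bytes:
  [0]=0xd1

d1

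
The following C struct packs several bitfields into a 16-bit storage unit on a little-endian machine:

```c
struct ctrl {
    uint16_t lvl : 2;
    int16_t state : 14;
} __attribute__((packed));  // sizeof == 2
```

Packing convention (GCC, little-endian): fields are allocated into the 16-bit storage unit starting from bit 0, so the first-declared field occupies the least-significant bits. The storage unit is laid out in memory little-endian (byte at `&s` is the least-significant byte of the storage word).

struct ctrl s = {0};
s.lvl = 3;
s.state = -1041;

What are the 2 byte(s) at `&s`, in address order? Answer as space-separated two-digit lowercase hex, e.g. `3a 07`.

bf ef

lvl:2 = 3 → 0x3 << 0 → word 0x0003
state:14 = -1041 → 0x3bef << 2 → word 0xefbf
word = 0xefbf → little-endian bytes:
  [0]=0xbf  [1]=0xef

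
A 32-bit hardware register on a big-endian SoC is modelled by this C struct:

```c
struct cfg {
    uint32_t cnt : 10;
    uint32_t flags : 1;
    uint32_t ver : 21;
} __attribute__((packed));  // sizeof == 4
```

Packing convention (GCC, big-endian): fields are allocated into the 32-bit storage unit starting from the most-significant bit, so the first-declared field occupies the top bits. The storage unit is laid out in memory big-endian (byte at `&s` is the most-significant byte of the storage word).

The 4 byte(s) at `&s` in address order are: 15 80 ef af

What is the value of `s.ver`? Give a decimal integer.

61359

[0]=0x15 [1]=0x80 [2]=0xef [3]=0xaf (big-endian) → word 0x1580efaf
cnt [22+:10] = (word>>22) & 0x3ff = 86
flags [21+:1] = (word>>21) & 0x1 = 0
ver [0+:21] = (word>>0) & 0x1fffff = 61359  ←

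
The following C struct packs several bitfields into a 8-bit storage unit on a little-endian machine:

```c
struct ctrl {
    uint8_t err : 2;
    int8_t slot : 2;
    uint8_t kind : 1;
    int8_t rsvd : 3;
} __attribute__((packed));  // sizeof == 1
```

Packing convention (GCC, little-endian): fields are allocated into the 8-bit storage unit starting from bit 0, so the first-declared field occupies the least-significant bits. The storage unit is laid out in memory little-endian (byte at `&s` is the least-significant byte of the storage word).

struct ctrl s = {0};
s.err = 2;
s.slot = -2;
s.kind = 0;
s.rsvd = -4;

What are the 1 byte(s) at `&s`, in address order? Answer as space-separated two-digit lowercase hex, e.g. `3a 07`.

8a

[0+:2] err=2 & 0x3 = 0x2; word=0x02
[2+:2] slot=-2 & 0x3 = 0x2; word=0x0a
[4+:1] kind=0 & 0x1 = 0x0; word=0x0a
[5+:3] rsvd=-4 & 0x7 = 0x4; word=0x8a
word = 0x8a → little-endian bytes:
  [0]=0x8a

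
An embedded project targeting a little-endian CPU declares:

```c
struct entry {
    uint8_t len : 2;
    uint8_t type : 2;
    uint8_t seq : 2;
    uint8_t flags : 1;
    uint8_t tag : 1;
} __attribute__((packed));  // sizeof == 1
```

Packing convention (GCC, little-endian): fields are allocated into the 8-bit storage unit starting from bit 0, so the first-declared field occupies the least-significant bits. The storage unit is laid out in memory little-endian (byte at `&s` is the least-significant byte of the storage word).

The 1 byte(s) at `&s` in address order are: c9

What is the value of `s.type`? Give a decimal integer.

[0]=0xc9 (little-endian) → word 0xc9
len [0+:2] = (word>>0) & 0x3 = 1
type [2+:2] = (word>>2) & 0x3 = 2  ←
seq [4+:2] = (word>>4) & 0x3 = 0
flags [6+:1] = (word>>6) & 0x1 = 1
tag [7+:1] = (word>>7) & 0x1 = 1

2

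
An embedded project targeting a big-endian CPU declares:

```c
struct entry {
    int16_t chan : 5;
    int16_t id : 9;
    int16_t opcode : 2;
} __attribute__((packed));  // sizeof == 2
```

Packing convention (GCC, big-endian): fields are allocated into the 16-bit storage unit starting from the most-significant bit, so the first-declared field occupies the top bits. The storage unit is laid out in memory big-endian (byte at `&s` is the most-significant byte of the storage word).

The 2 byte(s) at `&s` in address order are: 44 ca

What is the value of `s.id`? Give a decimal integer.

-206

[0]=0x44 [1]=0xca (big-endian) → word 0x44ca
chan:5 @ bit 11 → (0x44ca>>11)&0x1f = 0x8
id:9 @ bit 2 → (0x44ca>>2)&0x1ff = 0x132  ←
opcode:2 @ bit 0 → (0x44ca>>0)&0x3 = 0x2
id signed 9b, MSB=1: 306 - 512 = -206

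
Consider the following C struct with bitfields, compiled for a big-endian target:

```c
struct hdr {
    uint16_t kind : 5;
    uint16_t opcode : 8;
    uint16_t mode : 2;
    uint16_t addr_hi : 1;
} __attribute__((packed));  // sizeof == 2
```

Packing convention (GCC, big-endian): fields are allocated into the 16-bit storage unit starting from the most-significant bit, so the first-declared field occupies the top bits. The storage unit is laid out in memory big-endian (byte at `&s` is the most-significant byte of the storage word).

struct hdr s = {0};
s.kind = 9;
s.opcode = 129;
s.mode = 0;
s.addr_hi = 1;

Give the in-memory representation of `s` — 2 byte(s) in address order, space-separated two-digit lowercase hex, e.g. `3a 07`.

4c 09

kind:5 = 9 → 0x9 << 11 → word 0x4800
opcode:8 = 129 → 0x81 << 3 → word 0x4c08
mode:2 = 0 → 0x0 << 1 → word 0x4c08
addr_hi:1 = 1 → 0x1 << 0 → word 0x4c09
word = 0x4c09 → big-endian bytes:
  [0]=0x4c  [1]=0x09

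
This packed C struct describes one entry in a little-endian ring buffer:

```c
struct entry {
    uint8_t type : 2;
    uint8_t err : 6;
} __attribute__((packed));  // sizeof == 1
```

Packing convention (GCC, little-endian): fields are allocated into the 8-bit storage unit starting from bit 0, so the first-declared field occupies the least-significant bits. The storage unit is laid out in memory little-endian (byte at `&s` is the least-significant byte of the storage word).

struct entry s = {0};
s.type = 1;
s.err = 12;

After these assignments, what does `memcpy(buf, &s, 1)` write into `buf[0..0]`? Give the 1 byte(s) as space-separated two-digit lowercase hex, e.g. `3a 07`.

type (2b) val=1 bits=0x1 at bit 0: 0x01
err (6b) val=12 bits=0xc at bit 2: 0x31
word = 0x31 → little-endian bytes:
  [0]=0x31

31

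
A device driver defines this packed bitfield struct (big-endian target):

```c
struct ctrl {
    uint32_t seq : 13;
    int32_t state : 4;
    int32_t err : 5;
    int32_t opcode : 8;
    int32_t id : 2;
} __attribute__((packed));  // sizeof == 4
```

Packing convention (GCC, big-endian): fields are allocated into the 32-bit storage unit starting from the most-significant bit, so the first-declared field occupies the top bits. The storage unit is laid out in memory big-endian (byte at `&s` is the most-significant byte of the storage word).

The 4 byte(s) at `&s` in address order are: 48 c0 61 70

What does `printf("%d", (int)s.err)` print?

-8

[0]=0x48 [1]=0xc0 [2]=0x61 [3]=0x70 (big-endian) → word 0x48c06170
seq:13 @ bit 19 → (0x48c06170>>19)&0x1fff = 0x918
state:4 @ bit 15 → (0x48c06170>>15)&0xf = 0x0
err:5 @ bit 10 → (0x48c06170>>10)&0x1f = 0x18  ←
opcode:8 @ bit 2 → (0x48c06170>>2)&0xff = 0x5c
id:2 @ bit 0 → (0x48c06170>>0)&0x3 = 0x0
err signed 5b, MSB=1: 24 - 32 = -8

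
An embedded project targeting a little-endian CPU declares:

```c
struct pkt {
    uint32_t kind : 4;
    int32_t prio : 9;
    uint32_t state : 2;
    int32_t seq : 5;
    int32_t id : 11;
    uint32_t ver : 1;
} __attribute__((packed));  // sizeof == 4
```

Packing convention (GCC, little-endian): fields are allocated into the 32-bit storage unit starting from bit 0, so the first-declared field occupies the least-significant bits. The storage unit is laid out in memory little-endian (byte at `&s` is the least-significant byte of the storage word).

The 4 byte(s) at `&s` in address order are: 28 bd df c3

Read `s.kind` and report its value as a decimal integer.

8

[0]=0x28 [1]=0xbd [2]=0xdf [3]=0xc3 (little-endian) → word 0xc3dfbd28
kind [0+:4] = (word>>0) & 0xf = 8  ←
prio [4+:9] = (word>>4) & 0x1ff = 466
state [13+:2] = (word>>13) & 0x3 = 1
seq [15+:5] = (word>>15) & 0x1f = 31
id [20+:11] = (word>>20) & 0x7ff = 1085
ver [31+:1] = (word>>31) & 0x1 = 1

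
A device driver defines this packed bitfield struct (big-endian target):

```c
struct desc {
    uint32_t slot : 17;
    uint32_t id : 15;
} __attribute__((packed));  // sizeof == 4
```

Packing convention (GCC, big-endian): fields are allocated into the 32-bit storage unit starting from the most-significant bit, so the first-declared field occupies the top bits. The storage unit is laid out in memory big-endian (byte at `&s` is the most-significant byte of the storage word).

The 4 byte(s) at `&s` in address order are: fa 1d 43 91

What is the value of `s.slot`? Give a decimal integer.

[0]=0xfa [1]=0x1d [2]=0x43 [3]=0x91 (big-endian) → word 0xfa1d4391
slot [15+:17] = (word>>15) & 0x1ffff = 128058  ←
id [0+:15] = (word>>0) & 0x7fff = 17297

128058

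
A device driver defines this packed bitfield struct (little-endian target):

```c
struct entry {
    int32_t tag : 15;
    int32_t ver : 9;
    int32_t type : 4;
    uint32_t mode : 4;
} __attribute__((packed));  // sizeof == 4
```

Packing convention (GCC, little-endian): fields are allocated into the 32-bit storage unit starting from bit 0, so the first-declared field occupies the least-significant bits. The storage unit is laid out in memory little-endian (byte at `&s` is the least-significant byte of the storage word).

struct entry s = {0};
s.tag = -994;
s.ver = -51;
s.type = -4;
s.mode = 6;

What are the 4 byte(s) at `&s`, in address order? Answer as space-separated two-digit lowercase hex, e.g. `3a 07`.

1e fc e6 6c

[0+:15] tag=-994 & 0x7fff = 0x7c1e; word=0x00007c1e
[15+:9] ver=-51 & 0x1ff = 0x1cd; word=0x00e6fc1e
[24+:4] type=-4 & 0xf = 0xc; word=0x0ce6fc1e
[28+:4] mode=6 & 0xf = 0x6; word=0x6ce6fc1e
word = 0x6ce6fc1e → little-endian bytes:
  [0]=0x1e  [1]=0xfc  [2]=0xe6  [3]=0x6c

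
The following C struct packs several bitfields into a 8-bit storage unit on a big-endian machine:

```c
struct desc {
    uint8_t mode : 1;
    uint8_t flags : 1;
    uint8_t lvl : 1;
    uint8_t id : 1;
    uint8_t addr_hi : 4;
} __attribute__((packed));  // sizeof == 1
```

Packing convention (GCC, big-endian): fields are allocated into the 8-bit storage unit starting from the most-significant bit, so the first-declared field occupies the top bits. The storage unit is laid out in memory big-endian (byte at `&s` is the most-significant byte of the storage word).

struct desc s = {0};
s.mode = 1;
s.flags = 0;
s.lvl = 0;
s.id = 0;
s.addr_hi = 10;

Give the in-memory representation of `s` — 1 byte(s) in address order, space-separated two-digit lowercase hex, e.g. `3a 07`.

8a

[7+:1] mode=1 & 0x1 = 0x1; word=0x80
[6+:1] flags=0 & 0x1 = 0x0; word=0x80
[5+:1] lvl=0 & 0x1 = 0x0; word=0x80
[4+:1] id=0 & 0x1 = 0x0; word=0x80
[0+:4] addr_hi=10 & 0xf = 0xa; word=0x8a
word = 0x8a → big-endian bytes:
  [0]=0x8a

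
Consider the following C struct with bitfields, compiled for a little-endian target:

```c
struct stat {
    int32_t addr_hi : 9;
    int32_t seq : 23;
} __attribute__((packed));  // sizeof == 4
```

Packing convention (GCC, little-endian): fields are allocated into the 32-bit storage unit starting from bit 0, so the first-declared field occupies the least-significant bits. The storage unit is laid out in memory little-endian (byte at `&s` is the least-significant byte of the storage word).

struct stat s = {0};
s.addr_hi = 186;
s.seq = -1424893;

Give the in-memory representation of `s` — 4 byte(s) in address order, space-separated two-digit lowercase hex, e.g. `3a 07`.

addr_hi (9b) val=186 bits=0xba at bit 0: 0x000000ba
seq (23b) val=-1424893 bits=0x6a4203 at bit 9: 0xd48406ba
word = 0xd48406ba → little-endian bytes:
  [0]=0xba  [1]=0x06  [2]=0x84  [3]=0xd4

ba 06 84 d4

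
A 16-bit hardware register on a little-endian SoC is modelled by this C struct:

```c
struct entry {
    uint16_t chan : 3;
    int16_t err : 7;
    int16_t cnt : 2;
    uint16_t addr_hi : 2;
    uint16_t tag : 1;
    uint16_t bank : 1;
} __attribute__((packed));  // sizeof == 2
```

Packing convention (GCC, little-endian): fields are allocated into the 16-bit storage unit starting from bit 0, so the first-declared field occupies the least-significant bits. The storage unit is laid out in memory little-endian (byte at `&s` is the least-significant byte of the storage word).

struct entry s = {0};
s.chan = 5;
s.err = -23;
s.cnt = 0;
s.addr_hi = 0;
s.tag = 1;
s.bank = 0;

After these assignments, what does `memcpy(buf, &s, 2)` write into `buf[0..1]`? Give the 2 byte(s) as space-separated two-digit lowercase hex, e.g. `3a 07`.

4d 43

chan (3b) val=5 bits=0x5 at bit 0: 0x0005
err (7b) val=-23 bits=0x69 at bit 3: 0x034d
cnt (2b) val=0 bits=0x0 at bit 10: 0x034d
addr_hi (2b) val=0 bits=0x0 at bit 12: 0x034d
tag (1b) val=1 bits=0x1 at bit 14: 0x434d
bank (1b) val=0 bits=0x0 at bit 15: 0x434d
word = 0x434d → little-endian bytes:
  [0]=0x4d  [1]=0x43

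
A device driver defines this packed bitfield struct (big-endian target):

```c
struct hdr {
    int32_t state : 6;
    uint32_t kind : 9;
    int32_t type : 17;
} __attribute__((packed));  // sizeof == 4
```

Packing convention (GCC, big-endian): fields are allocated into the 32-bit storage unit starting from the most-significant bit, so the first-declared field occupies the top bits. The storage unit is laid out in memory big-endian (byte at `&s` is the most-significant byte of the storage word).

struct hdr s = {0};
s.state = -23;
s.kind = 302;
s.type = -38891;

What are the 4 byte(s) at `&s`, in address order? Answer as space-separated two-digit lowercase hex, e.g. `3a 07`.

state (6b) val=-23 bits=0x29 at bit 26: 0xa4000000
kind (9b) val=302 bits=0x12e at bit 17: 0xa65c0000
type (17b) val=-38891 bits=0x16815 at bit 0: 0xa65d6815
word = 0xa65d6815 → big-endian bytes:
  [0]=0xa6  [1]=0x5d  [2]=0x68  [3]=0x15

a6 5d 68 15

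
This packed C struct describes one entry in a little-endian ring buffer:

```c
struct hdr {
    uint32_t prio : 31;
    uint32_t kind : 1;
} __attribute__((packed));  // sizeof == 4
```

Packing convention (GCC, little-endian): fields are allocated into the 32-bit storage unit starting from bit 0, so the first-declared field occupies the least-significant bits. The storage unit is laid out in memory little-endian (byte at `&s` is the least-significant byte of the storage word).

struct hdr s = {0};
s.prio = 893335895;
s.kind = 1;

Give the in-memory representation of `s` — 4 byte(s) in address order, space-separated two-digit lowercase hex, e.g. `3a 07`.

prio (31b) val=893335895 bits=0x353f3957 at bit 0: 0x353f3957
kind (1b) val=1 bits=0x1 at bit 31: 0xb53f3957
word = 0xb53f3957 → little-endian bytes:
  [0]=0x57  [1]=0x39  [2]=0x3f  [3]=0xb5

57 39 3f b5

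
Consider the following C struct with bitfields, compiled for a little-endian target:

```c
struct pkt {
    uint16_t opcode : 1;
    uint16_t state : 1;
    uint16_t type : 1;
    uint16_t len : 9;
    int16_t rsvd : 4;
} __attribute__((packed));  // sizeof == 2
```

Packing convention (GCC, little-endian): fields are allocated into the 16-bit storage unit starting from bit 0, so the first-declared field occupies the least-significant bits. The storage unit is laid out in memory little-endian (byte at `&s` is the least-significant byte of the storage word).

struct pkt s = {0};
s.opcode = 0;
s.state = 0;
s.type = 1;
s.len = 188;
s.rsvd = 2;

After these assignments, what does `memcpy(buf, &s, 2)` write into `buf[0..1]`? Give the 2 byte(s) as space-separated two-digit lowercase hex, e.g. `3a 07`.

[0+:1] opcode=0 & 0x1 = 0x0; word=0x0000
[1+:1] state=0 & 0x1 = 0x0; word=0x0000
[2+:1] type=1 & 0x1 = 0x1; word=0x0004
[3+:9] len=188 & 0x1ff = 0xbc; word=0x05e4
[12+:4] rsvd=2 & 0xf = 0x2; word=0x25e4
word = 0x25e4 → little-endian bytes:
  [0]=0xe4  [1]=0x25

e4 25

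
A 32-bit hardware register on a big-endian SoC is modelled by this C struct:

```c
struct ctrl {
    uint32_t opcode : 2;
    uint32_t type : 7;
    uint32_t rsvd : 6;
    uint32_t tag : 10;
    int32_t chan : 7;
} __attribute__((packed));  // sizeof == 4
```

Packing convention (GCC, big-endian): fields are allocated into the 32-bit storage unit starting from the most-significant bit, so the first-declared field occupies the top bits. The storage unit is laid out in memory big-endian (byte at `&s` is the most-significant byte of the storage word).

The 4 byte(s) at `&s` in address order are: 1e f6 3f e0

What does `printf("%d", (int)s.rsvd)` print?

59

[0]=0x1e [1]=0xf6 [2]=0x3f [3]=0xe0 (big-endian) → word 0x1ef63fe0
opcode [30+:2] = (word>>30) & 0x3 = 0
type [23+:7] = (word>>23) & 0x7f = 61
rsvd [17+:6] = (word>>17) & 0x3f = 59  ←
tag [7+:10] = (word>>7) & 0x3ff = 127
chan [0+:7] = (word>>0) & 0x7f = 96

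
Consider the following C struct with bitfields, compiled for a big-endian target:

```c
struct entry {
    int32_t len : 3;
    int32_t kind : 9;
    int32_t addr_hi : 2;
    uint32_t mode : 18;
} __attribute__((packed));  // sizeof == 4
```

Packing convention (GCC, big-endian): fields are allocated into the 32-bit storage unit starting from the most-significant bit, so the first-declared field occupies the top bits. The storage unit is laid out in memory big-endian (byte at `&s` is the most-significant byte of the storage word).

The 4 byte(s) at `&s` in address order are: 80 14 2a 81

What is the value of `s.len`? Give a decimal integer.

[0]=0x80 [1]=0x14 [2]=0x2a [3]=0x81 (big-endian) → word 0x80142a81
len:3 @ bit 29 → (0x80142a81>>29)&0x7 = 0x4  ←
kind:9 @ bit 20 → (0x80142a81>>20)&0x1ff = 0x1
addr_hi:2 @ bit 18 → (0x80142a81>>18)&0x3 = 0x1
mode:18 @ bit 0 → (0x80142a81>>0)&0x3ffff = 0x2a81
len signed 3b, MSB=1: 4 - 8 = -4

-4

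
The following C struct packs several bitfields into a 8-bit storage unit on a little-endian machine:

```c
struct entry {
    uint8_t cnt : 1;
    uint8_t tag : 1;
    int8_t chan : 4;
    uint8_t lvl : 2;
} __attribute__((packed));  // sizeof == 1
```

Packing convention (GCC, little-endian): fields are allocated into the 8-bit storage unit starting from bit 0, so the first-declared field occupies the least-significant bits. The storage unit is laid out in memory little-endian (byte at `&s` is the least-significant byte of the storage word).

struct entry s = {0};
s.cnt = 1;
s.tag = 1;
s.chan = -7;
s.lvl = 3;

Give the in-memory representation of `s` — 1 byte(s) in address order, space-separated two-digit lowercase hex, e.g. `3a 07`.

e7

[0+:1] cnt=1 & 0x1 = 0x1; word=0x01
[1+:1] tag=1 & 0x1 = 0x1; word=0x03
[2+:4] chan=-7 & 0xf = 0x9; word=0x27
[6+:2] lvl=3 & 0x3 = 0x3; word=0xe7
word = 0xe7 → little-endian bytes:
  [0]=0xe7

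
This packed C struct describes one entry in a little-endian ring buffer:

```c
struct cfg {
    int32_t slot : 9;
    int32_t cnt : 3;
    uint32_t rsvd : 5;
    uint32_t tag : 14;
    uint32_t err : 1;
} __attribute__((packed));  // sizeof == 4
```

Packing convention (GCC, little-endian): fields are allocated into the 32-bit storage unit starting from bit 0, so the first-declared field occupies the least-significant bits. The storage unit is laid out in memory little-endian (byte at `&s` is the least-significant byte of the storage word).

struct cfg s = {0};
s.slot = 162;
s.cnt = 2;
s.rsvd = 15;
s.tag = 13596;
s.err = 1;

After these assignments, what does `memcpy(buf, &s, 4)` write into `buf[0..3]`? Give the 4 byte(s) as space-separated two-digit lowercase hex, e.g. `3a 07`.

slot (9b) val=162 bits=0xa2 at bit 0: 0x000000a2
cnt (3b) val=2 bits=0x2 at bit 9: 0x000004a2
rsvd (5b) val=15 bits=0xf at bit 12: 0x0000f4a2
tag (14b) val=13596 bits=0x351c at bit 17: 0x6a38f4a2
err (1b) val=1 bits=0x1 at bit 31: 0xea38f4a2
word = 0xea38f4a2 → little-endian bytes:
  [0]=0xa2  [1]=0xf4  [2]=0x38  [3]=0xea

a2 f4 38 ea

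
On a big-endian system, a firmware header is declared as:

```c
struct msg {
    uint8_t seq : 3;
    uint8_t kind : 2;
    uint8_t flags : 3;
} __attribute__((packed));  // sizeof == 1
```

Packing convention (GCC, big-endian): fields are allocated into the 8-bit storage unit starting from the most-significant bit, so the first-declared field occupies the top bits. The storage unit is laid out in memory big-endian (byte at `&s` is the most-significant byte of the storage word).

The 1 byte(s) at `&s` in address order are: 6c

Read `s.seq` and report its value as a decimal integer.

3

[0]=0x6c (big-endian) → word 0x6c
seq [5+:3] = (word>>5) & 0x7 = 3  ←
kind [3+:2] = (word>>3) & 0x3 = 1
flags [0+:3] = (word>>0) & 0x7 = 4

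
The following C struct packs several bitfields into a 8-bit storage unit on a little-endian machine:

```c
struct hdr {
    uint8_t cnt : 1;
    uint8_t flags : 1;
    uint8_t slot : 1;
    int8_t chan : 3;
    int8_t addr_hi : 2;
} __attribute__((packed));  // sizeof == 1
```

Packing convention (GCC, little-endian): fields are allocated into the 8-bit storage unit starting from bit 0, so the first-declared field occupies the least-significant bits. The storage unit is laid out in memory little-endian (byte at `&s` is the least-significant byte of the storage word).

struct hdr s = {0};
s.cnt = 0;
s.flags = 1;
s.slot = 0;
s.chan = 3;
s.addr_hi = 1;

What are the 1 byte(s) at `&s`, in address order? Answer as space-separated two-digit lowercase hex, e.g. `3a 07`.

cnt:1 = 0 → 0x0 << 0 → word 0x00
flags:1 = 1 → 0x1 << 1 → word 0x02
slot:1 = 0 → 0x0 << 2 → word 0x02
chan:3 = 3 → 0x3 << 3 → word 0x1a
addr_hi:2 = 1 → 0x1 << 6 → word 0x5a
word = 0x5a → little-endian bytes:
  [0]=0x5a

5a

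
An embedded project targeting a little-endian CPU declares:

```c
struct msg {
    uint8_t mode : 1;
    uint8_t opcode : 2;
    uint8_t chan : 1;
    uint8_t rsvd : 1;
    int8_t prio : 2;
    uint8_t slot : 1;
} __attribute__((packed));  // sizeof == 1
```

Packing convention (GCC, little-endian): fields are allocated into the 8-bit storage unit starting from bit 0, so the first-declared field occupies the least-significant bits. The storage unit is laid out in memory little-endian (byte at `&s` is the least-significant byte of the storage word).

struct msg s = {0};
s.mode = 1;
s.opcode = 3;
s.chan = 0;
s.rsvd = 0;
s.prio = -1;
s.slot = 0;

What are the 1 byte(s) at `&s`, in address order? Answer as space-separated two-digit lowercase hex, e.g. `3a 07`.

mode (1b) val=1 bits=0x1 at bit 0: 0x01
opcode (2b) val=3 bits=0x3 at bit 1: 0x07
chan (1b) val=0 bits=0x0 at bit 3: 0x07
rsvd (1b) val=0 bits=0x0 at bit 4: 0x07
prio (2b) val=-1 bits=0x3 at bit 5: 0x67
slot (1b) val=0 bits=0x0 at bit 7: 0x67
word = 0x67 → little-endian bytes:
  [0]=0x67

67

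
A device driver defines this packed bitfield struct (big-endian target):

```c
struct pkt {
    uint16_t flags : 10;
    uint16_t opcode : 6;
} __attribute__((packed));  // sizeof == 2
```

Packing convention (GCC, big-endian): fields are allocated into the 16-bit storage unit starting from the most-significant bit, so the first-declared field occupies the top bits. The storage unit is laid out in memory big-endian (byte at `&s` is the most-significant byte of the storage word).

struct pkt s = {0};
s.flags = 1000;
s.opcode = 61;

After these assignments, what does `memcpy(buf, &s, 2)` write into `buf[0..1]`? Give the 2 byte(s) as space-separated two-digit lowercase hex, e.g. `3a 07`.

[6+:10] flags=1000 & 0x3ff = 0x3e8; word=0xfa00
[0+:6] opcode=61 & 0x3f = 0x3d; word=0xfa3d
word = 0xfa3d → big-endian bytes:
  [0]=0xfa  [1]=0x3d

fa 3d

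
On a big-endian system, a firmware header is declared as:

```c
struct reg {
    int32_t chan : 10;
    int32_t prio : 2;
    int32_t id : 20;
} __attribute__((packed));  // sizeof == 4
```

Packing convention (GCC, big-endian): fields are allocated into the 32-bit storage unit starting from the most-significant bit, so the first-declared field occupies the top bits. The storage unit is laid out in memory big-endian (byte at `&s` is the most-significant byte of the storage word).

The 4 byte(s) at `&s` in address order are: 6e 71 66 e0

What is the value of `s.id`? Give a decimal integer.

91872

[0]=0x6e [1]=0x71 [2]=0x66 [3]=0xe0 (big-endian) → word 0x6e7166e0
chan [22+:10] = (word>>22) & 0x3ff = 441
prio [20+:2] = (word>>20) & 0x3 = 3
id [0+:20] = (word>>0) & 0xfffff = 91872  ←
id signed 20b, MSB=0: value = 91872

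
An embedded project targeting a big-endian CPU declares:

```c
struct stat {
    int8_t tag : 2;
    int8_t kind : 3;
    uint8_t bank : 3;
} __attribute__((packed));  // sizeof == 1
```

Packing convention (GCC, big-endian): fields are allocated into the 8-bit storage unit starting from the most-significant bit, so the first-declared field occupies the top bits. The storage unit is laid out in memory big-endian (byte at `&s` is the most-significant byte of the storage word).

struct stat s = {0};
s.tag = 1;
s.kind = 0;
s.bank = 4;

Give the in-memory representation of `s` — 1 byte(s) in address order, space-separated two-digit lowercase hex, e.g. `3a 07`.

44

tag (2b) val=1 bits=0x1 at bit 6: 0x40
kind (3b) val=0 bits=0x0 at bit 3: 0x40
bank (3b) val=4 bits=0x4 at bit 0: 0x44
word = 0x44 → big-endian bytes:
  [0]=0x44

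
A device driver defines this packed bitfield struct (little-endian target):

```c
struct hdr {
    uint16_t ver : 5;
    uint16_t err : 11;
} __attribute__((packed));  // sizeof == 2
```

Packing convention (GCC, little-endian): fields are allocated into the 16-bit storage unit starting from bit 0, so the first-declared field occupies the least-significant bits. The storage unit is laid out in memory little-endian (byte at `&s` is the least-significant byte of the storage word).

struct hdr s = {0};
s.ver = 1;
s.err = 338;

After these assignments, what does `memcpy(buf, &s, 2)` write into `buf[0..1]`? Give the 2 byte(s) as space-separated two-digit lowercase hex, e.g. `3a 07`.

41 2a

[0+:5] ver=1 & 0x1f = 0x1; word=0x0001
[5+:11] err=338 & 0x7ff = 0x152; word=0x2a41
word = 0x2a41 → little-endian bytes:
  [0]=0x41  [1]=0x2a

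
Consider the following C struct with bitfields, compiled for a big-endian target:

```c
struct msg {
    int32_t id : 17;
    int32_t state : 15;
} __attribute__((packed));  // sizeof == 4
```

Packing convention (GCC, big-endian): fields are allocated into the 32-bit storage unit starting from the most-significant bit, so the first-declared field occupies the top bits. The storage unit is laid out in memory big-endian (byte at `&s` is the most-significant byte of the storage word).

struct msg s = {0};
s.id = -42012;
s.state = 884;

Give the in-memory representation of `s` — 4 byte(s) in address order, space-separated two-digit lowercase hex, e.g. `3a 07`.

ad f2 03 74

id (17b) val=-42012 bits=0x15be4 at bit 15: 0xadf20000
state (15b) val=884 bits=0x374 at bit 0: 0xadf20374
word = 0xadf20374 → big-endian bytes:
  [0]=0xad  [1]=0xf2  [2]=0x03  [3]=0x74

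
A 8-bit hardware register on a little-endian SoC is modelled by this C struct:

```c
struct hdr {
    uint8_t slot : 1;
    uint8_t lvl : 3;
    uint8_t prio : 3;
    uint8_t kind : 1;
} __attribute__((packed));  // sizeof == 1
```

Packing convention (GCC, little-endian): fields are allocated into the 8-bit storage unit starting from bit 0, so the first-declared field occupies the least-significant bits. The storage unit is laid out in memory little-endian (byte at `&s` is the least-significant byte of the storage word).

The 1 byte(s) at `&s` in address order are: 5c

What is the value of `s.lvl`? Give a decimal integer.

6

[0]=0x5c (little-endian) → word 0x5c
slot:1 @ bit 0 → (0x5c>>0)&0x1 = 0x0
lvl:3 @ bit 1 → (0x5c>>1)&0x7 = 0x6  ←
prio:3 @ bit 4 → (0x5c>>4)&0x7 = 0x5
kind:1 @ bit 7 → (0x5c>>7)&0x1 = 0x0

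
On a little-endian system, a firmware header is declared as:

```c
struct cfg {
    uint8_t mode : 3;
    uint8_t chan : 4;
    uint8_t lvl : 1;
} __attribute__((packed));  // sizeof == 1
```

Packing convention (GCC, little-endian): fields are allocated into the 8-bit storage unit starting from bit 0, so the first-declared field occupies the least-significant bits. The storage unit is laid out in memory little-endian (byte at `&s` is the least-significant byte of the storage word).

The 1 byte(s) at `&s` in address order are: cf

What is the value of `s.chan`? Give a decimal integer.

9

[0]=0xcf (little-endian) → word 0xcf
mode:3 @ bit 0 → (0xcf>>0)&0x7 = 0x7
chan:4 @ bit 3 → (0xcf>>3)&0xf = 0x9  ←
lvl:1 @ bit 7 → (0xcf>>7)&0x1 = 0x1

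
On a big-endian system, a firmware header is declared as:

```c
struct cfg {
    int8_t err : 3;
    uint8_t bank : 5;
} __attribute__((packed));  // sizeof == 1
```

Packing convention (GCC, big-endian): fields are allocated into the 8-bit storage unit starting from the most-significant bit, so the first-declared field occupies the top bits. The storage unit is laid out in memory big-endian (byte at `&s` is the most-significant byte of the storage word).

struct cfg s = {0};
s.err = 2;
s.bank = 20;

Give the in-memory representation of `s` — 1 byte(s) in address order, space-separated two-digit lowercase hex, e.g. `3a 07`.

[5+:3] err=2 & 0x7 = 0x2; word=0x40
[0+:5] bank=20 & 0x1f = 0x14; word=0x54
word = 0x54 → big-endian bytes:
  [0]=0x54

54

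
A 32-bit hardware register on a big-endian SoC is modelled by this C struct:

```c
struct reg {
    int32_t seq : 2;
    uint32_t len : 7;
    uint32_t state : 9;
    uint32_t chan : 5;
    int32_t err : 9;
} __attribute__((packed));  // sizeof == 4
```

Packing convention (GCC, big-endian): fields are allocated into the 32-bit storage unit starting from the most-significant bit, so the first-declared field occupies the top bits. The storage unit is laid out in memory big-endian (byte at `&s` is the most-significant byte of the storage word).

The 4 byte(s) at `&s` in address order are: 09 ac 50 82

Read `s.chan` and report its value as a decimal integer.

8

[0]=0x09 [1]=0xac [2]=0x50 [3]=0x82 (big-endian) → word 0x09ac5082
seq:2 @ bit 30 → (0x09ac5082>>30)&0x3 = 0x0
len:7 @ bit 23 → (0x09ac5082>>23)&0x7f = 0x13
state:9 @ bit 14 → (0x09ac5082>>14)&0x1ff = 0xb1
chan:5 @ bit 9 → (0x09ac5082>>9)&0x1f = 0x8  ←
err:9 @ bit 0 → (0x09ac5082>>0)&0x1ff = 0x82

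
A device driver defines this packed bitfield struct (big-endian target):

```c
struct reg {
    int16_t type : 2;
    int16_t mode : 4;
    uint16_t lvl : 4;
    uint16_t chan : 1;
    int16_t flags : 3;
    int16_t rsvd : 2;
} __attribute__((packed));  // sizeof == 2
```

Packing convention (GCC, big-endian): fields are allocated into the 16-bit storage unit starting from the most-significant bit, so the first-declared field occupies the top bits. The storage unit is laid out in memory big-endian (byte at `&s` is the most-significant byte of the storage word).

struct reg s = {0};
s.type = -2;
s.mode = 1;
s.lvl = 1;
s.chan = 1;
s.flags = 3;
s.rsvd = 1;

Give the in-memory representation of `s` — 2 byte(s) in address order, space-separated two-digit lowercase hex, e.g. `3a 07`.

84 6d

[14+:2] type=-2 & 0x3 = 0x2; word=0x8000
[10+:4] mode=1 & 0xf = 0x1; word=0x8400
[6+:4] lvl=1 & 0xf = 0x1; word=0x8440
[5+:1] chan=1 & 0x1 = 0x1; word=0x8460
[2+:3] flags=3 & 0x7 = 0x3; word=0x846c
[0+:2] rsvd=1 & 0x3 = 0x1; word=0x846d
word = 0x846d → big-endian bytes:
  [0]=0x84  [1]=0x6d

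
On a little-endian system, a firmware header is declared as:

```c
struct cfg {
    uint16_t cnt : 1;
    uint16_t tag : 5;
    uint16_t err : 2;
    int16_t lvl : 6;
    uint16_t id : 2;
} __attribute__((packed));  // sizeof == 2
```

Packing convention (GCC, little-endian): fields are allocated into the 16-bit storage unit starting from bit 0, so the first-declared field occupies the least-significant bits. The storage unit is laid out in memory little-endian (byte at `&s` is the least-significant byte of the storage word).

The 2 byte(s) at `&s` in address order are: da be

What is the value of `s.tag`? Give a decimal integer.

[0]=0xda [1]=0xbe (little-endian) → word 0xbeda
cnt [0+:1] = (word>>0) & 0x1 = 0
tag [1+:5] = (word>>1) & 0x1f = 13  ←
err [6+:2] = (word>>6) & 0x3 = 3
lvl [8+:6] = (word>>8) & 0x3f = 62
id [14+:2] = (word>>14) & 0x3 = 2

13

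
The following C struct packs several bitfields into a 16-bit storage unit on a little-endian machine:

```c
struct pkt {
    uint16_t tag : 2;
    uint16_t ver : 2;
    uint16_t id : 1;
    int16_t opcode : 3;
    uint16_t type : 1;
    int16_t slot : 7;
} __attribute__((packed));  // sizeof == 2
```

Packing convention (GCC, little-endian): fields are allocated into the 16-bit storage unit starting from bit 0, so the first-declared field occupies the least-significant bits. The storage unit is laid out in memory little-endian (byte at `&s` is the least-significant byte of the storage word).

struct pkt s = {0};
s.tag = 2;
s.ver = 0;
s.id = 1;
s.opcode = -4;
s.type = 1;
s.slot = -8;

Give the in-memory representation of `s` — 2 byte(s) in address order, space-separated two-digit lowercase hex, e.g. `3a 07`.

[0+:2] tag=2 & 0x3 = 0x2; word=0x0002
[2+:2] ver=0 & 0x3 = 0x0; word=0x0002
[4+:1] id=1 & 0x1 = 0x1; word=0x0012
[5+:3] opcode=-4 & 0x7 = 0x4; word=0x0092
[8+:1] type=1 & 0x1 = 0x1; word=0x0192
[9+:7] slot=-8 & 0x7f = 0x78; word=0xf192
word = 0xf192 → little-endian bytes:
  [0]=0x92  [1]=0xf1

92 f1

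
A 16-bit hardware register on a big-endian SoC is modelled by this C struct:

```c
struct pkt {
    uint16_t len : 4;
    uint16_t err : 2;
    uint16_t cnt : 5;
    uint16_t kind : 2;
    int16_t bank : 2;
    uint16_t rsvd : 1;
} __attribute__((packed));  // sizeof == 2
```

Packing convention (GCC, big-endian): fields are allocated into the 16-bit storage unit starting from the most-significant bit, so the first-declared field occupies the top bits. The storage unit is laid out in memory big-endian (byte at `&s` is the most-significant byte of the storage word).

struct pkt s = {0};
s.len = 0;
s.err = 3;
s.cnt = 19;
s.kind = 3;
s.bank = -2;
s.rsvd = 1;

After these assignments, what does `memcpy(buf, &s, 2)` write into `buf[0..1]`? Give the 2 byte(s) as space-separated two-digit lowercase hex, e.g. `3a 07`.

[12+:4] len=0 & 0xf = 0x0; word=0x0000
[10+:2] err=3 & 0x3 = 0x3; word=0x0c00
[5+:5] cnt=19 & 0x1f = 0x13; word=0x0e60
[3+:2] kind=3 & 0x3 = 0x3; word=0x0e78
[1+:2] bank=-2 & 0x3 = 0x2; word=0x0e7c
[0+:1] rsvd=1 & 0x1 = 0x1; word=0x0e7d
word = 0x0e7d → big-endian bytes:
  [0]=0x0e  [1]=0x7d

0e 7d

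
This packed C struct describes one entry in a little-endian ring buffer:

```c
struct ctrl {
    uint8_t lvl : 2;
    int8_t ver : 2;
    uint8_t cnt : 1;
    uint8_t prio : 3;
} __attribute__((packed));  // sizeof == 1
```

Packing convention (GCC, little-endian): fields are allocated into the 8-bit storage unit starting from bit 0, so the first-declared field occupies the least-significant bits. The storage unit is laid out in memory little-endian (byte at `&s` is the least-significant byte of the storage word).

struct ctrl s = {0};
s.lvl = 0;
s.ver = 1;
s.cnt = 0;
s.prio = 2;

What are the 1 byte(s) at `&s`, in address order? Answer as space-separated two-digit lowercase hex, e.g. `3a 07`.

lvl (2b) val=0 bits=0x0 at bit 0: 0x00
ver (2b) val=1 bits=0x1 at bit 2: 0x04
cnt (1b) val=0 bits=0x0 at bit 4: 0x04
prio (3b) val=2 bits=0x2 at bit 5: 0x44
word = 0x44 → little-endian bytes:
  [0]=0x44

44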